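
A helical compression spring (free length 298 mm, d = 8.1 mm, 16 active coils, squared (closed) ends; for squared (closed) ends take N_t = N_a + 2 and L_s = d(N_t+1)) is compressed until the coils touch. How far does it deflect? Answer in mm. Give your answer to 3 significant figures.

N_t = 18; L_s = 8.1·19 = 153.9 mm
δ_solid = L₀ − L_s = 298 − 153.9 = 144.1 mm

144 mm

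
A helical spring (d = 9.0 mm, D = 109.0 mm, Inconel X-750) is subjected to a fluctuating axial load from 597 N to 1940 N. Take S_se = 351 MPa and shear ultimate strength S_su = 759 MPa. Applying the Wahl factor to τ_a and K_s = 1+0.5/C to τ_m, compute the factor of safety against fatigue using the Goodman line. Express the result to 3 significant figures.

C = D/d = 109.0/9.0 = 12.1111; K_W = (4C−1)/(4C−4)+0.615/C = 1.1183; K_s = 1+0.5/C = 1.0413
F_a = (F_max−F_min)/2 = 671.5 N; F_m = (F_max+F_min)/2 = 1268.5 N
τ_a = K_W·8F_aD/(πd³) = 1.1183 × 255.67 = 285.91 MPa
τ_m = K_s·8F_mD/(πd³) = 1.0413 × 482.98 = 502.92 MPa
Goodman: 1/n_f = τ_a/S_se + τ_m/S_su = 285.91/351 + 502.92/759 = 0.81457 + 0.66261 = 1.4772
n_f = 1/1.4772 = 0.677

0.677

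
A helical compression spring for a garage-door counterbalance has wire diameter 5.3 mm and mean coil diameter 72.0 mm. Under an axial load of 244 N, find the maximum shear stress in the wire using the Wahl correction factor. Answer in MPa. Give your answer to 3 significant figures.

Spring index C = D/d = 72.0/5.3 = 13.5849
K_W = (4C−1)/(4C−4) + 0.615/C = 53.340/50.340 + 0.0453 = 1.1049
τ₀ = 8FD/(πd³) = 8·244·72.0/(π·5.3³) = 140544/467.71 = 300.49 MPa
τ_max = K·τ₀ = 1.1049 × 300.49 = 332 MPa

332 MPa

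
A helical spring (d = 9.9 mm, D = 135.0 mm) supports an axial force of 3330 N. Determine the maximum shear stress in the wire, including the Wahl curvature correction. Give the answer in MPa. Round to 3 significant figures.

Spring index C = D/d = 135.0/9.9 = 13.6364
K_W = (4C−1)/(4C−4) + 0.615/C = 53.545/50.545 + 0.0451 = 1.1045
τ₀ = 8FD/(πd³) = 8·3330·135.0/(π·9.9³) = 3.5964e+06/3048.3 = 1179.8 MPa
τ_max = K·τ₀ = 1.1045 × 1179.8 = 1303 MPa

1300 MPa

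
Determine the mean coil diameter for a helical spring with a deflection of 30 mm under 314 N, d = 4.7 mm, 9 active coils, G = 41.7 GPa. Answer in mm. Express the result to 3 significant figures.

Required rate k = F/δ = 314/30 = 10.467 N/mm
D = (Gd⁴/(8N_a·k))^(1/3) = (41.7×10³·4.7⁴/(8·9·10.467))^(1/3)
  = (27001.4)^(1/3) = 30.0005 mm

30.0 mm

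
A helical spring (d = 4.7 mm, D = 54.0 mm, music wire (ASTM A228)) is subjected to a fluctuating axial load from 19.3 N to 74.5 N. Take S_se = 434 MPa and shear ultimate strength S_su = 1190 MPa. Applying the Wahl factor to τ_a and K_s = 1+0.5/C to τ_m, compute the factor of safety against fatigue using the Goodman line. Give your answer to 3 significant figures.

6.70

C = D/d = 54.0/4.7 = 11.4894; K_W = (4C−1)/(4C−4)+0.615/C = 1.1250; K_s = 1+0.5/C = 1.0435
F_a = (F_max−F_min)/2 = 27.6 N; F_m = (F_max+F_min)/2 = 46.9 N
τ_a = K_W·8F_aD/(πd³) = 1.1250 × 36.555 = 41.126 MPa
τ_m = K_s·8F_mD/(πd³) = 1.0435 × 62.117 = 64.821 MPa
Goodman: 1/n_f = τ_a/S_se + τ_m/S_su = 41.126/434 + 64.821/1190 = 0.09476 + 0.05447 = 0.14923
n_f = 1/0.14923 = 6.701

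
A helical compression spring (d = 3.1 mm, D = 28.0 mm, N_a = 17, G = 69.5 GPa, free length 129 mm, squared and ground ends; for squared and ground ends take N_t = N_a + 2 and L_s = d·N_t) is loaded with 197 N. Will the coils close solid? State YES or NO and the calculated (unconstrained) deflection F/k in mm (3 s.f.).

YES, δ = 91.6 mm

k = Gd⁴/(8D³N_a) = (69.5×10³)(3.1⁴)/(8·28.0³·17) = 2.1499 N/mm
N_t = 19; L_s = 3.1·19 = 58.9 mm; δ_solid = L₀ − L_s = 129 − 58.9 = 70.1 mm
δ = F/k = 197/2.1499 = 91.632 mm
δ ≥ δ_solid → spring goes solid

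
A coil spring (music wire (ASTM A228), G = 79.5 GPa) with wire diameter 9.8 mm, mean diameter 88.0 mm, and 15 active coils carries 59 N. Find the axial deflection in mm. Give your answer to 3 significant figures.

k = Gd⁴/(8D³N_a) = (79.5×10³)(9.8⁴)/(8·88.0³·15) = 8.9669 N/mm
δ = F/k = 59 / 8.9669 = 6.5798 mm

6.58 mm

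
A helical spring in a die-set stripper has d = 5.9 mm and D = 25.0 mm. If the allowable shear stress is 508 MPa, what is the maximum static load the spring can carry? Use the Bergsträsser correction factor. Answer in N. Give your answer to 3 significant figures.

1210 N

C = D/d = 25.0/5.9 = 4.2373
K_B = (4C+2)/(4C−3) = 18.949/13.949 = 1.3584
τ_max = K·8FD/(πd³) → F_max = τ_allow·πd³/(8DK)
F_max = 508·π·5.9³/(8·25.0·1.3584) = 3.2777e+05/271.69 = 1206.4 N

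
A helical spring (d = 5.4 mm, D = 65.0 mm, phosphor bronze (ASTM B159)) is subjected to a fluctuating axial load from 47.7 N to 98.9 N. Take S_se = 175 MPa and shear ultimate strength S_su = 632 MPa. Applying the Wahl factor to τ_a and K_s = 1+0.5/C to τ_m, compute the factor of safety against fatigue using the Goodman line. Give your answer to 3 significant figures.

C = D/d = 65.0/5.4 = 12.0370; K_W = (4C−1)/(4C−4)+0.615/C = 1.1190; K_s = 1+0.5/C = 1.0415
F_a = (F_max−F_min)/2 = 25.6 N; F_m = (F_max+F_min)/2 = 73.3 N
τ_a = K_W·8F_aD/(πd³) = 1.1190 × 26.91 = 30.113 MPa
τ_m = K_s·8F_mD/(πd³) = 1.0415 × 77.051 = 80.251 MPa
Goodman: 1/n_f = τ_a/S_se + τ_m/S_su = 30.113/175 + 80.251/632 = 0.17208 + 0.12698 = 0.29906
n_f = 1/0.29906 = 3.344

3.34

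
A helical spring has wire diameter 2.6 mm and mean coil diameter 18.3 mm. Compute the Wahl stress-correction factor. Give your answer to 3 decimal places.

1.212

C = D/d = 18.3/2.6 = 7.0385
K_W = (4C−1)/(4C−4) + 0.615/C = 27.154/24.154 + 0.0874 = 1.2116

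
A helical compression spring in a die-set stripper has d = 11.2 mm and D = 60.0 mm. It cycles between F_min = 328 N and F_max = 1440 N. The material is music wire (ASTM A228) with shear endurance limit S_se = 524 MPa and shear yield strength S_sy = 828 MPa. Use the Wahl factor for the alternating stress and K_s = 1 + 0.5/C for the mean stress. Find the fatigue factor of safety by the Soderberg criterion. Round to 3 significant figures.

3.63

C = D/d = 60.0/11.2 = 5.3571; K_W = (4C−1)/(4C−4)+0.615/C = 1.2869; K_s = 1+0.5/C = 1.0933
F_a = (F_max−F_min)/2 = 556 N; F_m = (F_max+F_min)/2 = 884 N
τ_a = K_W·8F_aD/(πd³) = 1.2869 × 60.466 = 77.816 MPa
τ_m = K_s·8F_mD/(πd³) = 1.0933 × 96.137 = 105.11 MPa
Soderberg: 1/n_f = τ_a/S_se + τ_m/S_sy = 77.816/524 + 105.11/828 = 0.14850 + 0.12694 = 0.27545
n_f = 1/0.27545 = 3.63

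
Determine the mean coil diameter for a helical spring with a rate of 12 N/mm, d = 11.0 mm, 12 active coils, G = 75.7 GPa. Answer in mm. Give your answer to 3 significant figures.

98.7 mm

D = (Gd⁴/(8N_a·k))^(1/3) = (75.7×10³·11.0⁴/(8·12·12))^(1/3)
  = (962087)^(1/3) = 98.7199 mm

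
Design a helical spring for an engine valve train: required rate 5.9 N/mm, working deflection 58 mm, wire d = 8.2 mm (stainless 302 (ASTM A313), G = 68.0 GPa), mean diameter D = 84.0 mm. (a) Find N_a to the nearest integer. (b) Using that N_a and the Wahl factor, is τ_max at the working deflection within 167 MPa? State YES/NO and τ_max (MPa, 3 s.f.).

(a) 11 coils; (b) YES, τ_max = 151 MPa

N_a = Gd⁴/(8D³k) = (68.0×10³)(8.2⁴)/(8·84.0³·5.9) = 10.99 → N_a = 11
Actual rate k = Gd⁴/(8D³·11) = 5.8945 N/mm
Working load F = kδ = 5.8945·58 = 341.88 N
C = 84.0/8.2 = 10.2439; K_W = (4C−1)/(4C−4)+0.615/C = 1.1412
τ_max = K_W·8FD/(πd³) = 1.1412·132.63 = 151.36 MPa
τ_max ≤ 167 MPa → acceptable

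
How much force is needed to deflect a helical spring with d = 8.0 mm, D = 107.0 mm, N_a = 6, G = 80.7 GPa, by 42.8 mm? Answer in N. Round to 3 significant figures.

241 N

k = Gd⁴/(8D³N_a) = (80.7×10³)(8.0⁴)/(8·107.0³·6) = 5.6214 N/mm
F = k·δ = 5.6214 × 42.8 = 240.59 N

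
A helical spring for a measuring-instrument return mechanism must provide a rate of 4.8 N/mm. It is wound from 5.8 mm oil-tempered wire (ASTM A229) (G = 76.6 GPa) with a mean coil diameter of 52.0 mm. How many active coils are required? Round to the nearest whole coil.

16

N_a = Gd⁴/(8D³k) = (76.6×10³ × 5.8⁴)/(8 × 52.0³ × 4.8)
    = 8.66844e+07 / 5.39935e+06 = 16.05 → 16 coils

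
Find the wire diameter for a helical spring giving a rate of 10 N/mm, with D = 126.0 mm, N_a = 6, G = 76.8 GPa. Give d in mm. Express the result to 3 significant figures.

10.6 mm

d = (8D³N_a·k / G)^(1/4) = (8·126.0³·6·10 / (76.8×10³))^0.25
  = (12502)^0.25 = 10.5742 mm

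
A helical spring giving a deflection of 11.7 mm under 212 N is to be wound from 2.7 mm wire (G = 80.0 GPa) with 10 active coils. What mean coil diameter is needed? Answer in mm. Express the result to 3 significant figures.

Required rate k = F/δ = 212/11.7 = 18.12 N/mm
D = (Gd⁴/(8N_a·k))^(1/3) = (80.0×10³·2.7⁴/(8·10·18.12))^(1/3)
  = (2932.95)^(1/3) = 14.3142 mm

14.3 mm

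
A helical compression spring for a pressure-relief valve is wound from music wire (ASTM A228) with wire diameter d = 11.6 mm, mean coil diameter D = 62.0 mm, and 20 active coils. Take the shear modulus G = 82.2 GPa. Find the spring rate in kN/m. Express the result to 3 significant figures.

k = Gd⁴/(8D³N_a) = (82.2×10³ × 11.6⁴) / (8 × 62.0³ × 20)
  = 1.48835e+09 / 3.81325e+07 = 39.031 N/mm

39.0 kN/m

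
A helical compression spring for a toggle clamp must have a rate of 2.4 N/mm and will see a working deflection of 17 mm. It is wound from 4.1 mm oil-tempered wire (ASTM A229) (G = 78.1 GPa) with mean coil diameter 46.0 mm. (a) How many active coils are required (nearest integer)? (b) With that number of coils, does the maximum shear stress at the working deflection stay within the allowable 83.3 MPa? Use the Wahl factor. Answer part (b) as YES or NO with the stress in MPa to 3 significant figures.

N_a = Gd⁴/(8D³k) = (78.1×10³)(4.1⁴)/(8·46.0³·2.4) = 11.81 → N_a = 12
Actual rate k = Gd⁴/(8D³·12) = 2.3618 N/mm
Working load F = kδ = 2.3618·17 = 40.15 N
C = 46.0/4.1 = 11.2195; K_W = (4C−1)/(4C−4)+0.615/C = 1.1282
τ_max = K_W·8FD/(πd³) = 1.1282·68.24 = 76.988 MPa
τ_max ≤ 83.3 MPa → acceptable

(a) 12 coils; (b) YES, τ_max = 77.0 MPa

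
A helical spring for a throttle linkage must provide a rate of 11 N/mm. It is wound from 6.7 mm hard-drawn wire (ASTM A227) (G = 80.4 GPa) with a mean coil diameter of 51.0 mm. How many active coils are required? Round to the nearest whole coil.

14

N_a = Gd⁴/(8D³k) = (80.4×10³ × 6.7⁴)/(8 × 51.0³ × 11)
    = 1.62015e+08 / 1.16733e+07 = 13.88 → 14 coils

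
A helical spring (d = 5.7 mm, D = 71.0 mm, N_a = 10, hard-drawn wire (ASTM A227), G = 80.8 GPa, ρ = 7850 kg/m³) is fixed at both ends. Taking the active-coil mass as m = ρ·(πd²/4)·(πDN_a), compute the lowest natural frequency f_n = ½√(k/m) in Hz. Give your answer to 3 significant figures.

40.8 Hz

k = Gd⁴/(8D³N_a) = (80.8×10³)(5.7⁴)/(8·71.0³·10) = 2.9788 N/mm = 2978.8 N/m
Wire length L = πDN_a = π·71.0·10 = 2230.5 mm
m = ρ·(πd²/4)·L = 7850 × 25.518×10⁻⁶ m² × 2.2305 m = 0.4468 kg
f_n = ½√(k/m) = 0.5·√(2978.8/0.4468) = 0.5·√(6667) = 40.826 Hz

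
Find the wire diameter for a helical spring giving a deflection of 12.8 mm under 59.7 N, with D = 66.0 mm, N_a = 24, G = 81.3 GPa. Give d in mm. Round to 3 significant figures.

7.50 mm

Required rate k = F/δ = 59.7/12.8 = 4.6641 N/mm
d = (8D³N_a·k / G)^(1/4) = (8·66.0³·24·4.6641 / (81.3×10³))^0.25
  = (3166.7)^0.25 = 7.5016 mm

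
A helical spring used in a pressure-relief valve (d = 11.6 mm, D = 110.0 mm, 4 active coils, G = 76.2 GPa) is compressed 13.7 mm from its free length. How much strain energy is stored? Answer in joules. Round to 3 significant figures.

k = Gd⁴/(8D³N_a) = (76.2×10³)(11.6⁴)/(8·110.0³·4) = 32.394 N/mm
U = ½kδ² = 0.5 × 32.394 × 13.7² = 3040 N·mm = 3.04 J

3.04 J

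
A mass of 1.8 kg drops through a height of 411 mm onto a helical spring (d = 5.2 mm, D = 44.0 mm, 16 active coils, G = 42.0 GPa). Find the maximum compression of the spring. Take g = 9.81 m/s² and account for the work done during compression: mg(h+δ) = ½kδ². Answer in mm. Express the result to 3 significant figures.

k = Gd⁴/(8D³N_a) = (42.0×10³)(5.2⁴)/(8·44.0³·16) = 2.8164 N/mm
W = mg = 1.8 × 9.81 = 17.658 N
½kδ² − Wδ − Wh = 0 → δ = (W + √(W² + 2kWh))/k
δ = (17.658 + √(311.8 + 40879.7))/2.8164 = (17.658 + 202.96)/2.8164 = 78.332 mm

78.3 mm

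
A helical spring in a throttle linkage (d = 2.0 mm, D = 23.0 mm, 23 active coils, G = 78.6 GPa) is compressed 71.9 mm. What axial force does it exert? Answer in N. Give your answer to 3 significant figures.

k = Gd⁴/(8D³N_a) = (78.6×10³)(2.0⁴)/(8·23.0³·23) = 0.56175 N/mm
F = k·δ = 0.56175 × 71.9 = 40.39 N

40.4 N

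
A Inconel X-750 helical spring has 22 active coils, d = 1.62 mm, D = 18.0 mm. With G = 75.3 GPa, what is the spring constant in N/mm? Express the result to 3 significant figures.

k = Gd⁴/(8D³N_a) = (75.3×10³ × 1.62⁴) / (8 × 18.0³ × 22)
  = 518627 / 1.02643e+06 = 0.50527 N/mm

0.505 N/mm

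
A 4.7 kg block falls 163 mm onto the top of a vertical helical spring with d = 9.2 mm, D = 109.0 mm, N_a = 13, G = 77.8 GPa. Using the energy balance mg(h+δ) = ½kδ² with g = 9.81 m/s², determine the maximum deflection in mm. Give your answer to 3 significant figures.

72.4 mm

k = Gd⁴/(8D³N_a) = (77.8×10³)(9.2⁴)/(8·109.0³·13) = 4.1383 N/mm
W = mg = 4.7 × 9.81 = 46.107 N
½kδ² − Wδ − Wh = 0 → δ = (W + √(W² + 2kWh))/k
δ = (46.107 + √(2125.9 + 62201.7))/4.1383 = (46.107 + 253.63)/4.1383 = 72.43 mm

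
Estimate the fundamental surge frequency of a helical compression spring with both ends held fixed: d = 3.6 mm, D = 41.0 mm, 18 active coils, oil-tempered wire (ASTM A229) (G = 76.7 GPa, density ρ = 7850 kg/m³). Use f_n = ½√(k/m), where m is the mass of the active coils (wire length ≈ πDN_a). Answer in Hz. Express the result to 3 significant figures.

k = Gd⁴/(8D³N_a) = (76.7×10³)(3.6⁴)/(8·41.0³·18) = 1.298 N/mm = 1298 N/m
Wire length L = πDN_a = π·41.0·18 = 2318.5 mm
m = ρ·(πd²/4)·L = 7850 × 10.179×10⁻⁶ m² × 2.3185 m = 0.18526 kg
f_n = ½√(k/m) = 0.5·√(1298/0.18526) = 0.5·√(7006.8) = 41.853 Hz

41.9 Hz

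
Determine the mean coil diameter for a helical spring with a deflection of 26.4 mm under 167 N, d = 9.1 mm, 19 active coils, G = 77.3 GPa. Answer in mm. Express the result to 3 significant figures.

Required rate k = F/δ = 167/26.4 = 6.3258 N/mm
D = (Gd⁴/(8N_a·k))^(1/3) = (77.3×10³·9.1⁴/(8·19·6.3258))^(1/3)
  = (551301)^(1/3) = 81.9967 mm

82.0 mm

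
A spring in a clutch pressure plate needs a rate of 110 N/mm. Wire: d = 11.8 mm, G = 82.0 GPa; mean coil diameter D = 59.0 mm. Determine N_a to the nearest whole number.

N_a = Gd⁴/(8D³k) = (82.0×10³ × 11.8⁴)/(8 × 59.0³ × 110)
    = 1.5898e+09 / 1.80734e+08 = 8.796 → 9 coils

9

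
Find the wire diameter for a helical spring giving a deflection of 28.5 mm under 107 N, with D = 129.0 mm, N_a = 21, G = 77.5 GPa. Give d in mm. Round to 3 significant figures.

11.5 mm

Required rate k = F/δ = 107/28.5 = 3.7544 N/mm
d = (8D³N_a·k / G)^(1/4) = (8·129.0³·21·3.7544 / (77.5×10³))^0.25
  = (17471)^0.25 = 11.4969 mm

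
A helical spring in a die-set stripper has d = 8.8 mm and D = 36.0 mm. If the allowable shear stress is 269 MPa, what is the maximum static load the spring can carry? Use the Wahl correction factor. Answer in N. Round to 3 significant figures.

1440 N

C = D/d = 36.0/8.8 = 4.0909
K_W = (4C−1)/(4C−4) + 0.615/C = 15.364/12.364 + 0.1503 = 1.3930
τ_max = K·8FD/(πd³) → F_max = τ_allow·πd³/(8DK)
F_max = 269·π·8.8³/(8·36.0·1.3930) = 5.759e+05/401.18 = 1435.5 N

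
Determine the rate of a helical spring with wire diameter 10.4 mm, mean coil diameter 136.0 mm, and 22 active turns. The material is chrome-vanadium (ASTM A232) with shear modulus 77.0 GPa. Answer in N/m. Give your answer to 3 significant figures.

2030 N/m

k = Gd⁴/(8D³N_a) = (77.0×10³ × 10.4⁴) / (8 × 136.0³ × 22)
  = 9.00791e+08 / 4.4272e+08 = 2.0347 N/mm = 2034.7 N/m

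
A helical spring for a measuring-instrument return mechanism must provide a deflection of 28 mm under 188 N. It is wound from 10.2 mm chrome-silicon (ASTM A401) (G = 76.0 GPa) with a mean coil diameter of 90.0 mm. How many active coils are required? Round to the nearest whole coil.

21

Required rate k = F/δ = 188/28 = 6.7143 N/mm
N_a = Gd⁴/(8D³k) = (76.0×10³ × 10.2⁴)/(8 × 90.0³ × 6.7143)
    = 8.22648e+08 / 3.91577e+07 = 21.01 → 21 coils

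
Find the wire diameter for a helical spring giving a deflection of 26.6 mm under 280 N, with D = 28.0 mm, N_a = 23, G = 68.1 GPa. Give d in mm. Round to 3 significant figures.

Required rate k = F/δ = 280/26.6 = 10.526 N/mm
d = (8D³N_a·k / G)^(1/4) = (8·28.0³·23·10.526 / (68.1×10³))^0.25
  = (624.34)^0.25 = 4.9987 mm

5.00 mm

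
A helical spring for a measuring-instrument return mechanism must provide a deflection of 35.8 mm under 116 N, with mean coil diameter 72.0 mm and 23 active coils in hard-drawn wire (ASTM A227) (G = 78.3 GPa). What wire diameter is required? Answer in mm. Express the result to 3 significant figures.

Required rate k = F/δ = 116/35.8 = 3.2402 N/mm
d = (8D³N_a·k / G)^(1/4) = (8·72.0³·23·3.2402 / (78.3×10³))^0.25
  = (2842)^0.25 = 7.3014 mm

7.30 mm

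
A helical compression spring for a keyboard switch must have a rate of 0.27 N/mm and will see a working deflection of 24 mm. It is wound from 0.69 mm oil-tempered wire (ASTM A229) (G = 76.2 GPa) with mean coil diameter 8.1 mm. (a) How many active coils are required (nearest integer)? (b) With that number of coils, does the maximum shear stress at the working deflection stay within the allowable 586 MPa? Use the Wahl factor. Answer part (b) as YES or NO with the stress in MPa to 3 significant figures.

N_a = Gd⁴/(8D³k) = (76.2×10³)(0.69⁴)/(8·8.1³·0.27) = 15.05 → N_a = 15
Actual rate k = Gd⁴/(8D³·15) = 0.27084 N/mm
Working load F = kδ = 0.27084·24 = 6.5002 N
C = 8.1/0.69 = 11.7391; K_W = (4C−1)/(4C−4)+0.615/C = 1.1222
τ_max = K_W·8FD/(πd³) = 1.1222·408.14 = 458.02 MPa
τ_max ≤ 586 MPa → acceptable

(a) 15 coils; (b) YES, τ_max = 458 MPa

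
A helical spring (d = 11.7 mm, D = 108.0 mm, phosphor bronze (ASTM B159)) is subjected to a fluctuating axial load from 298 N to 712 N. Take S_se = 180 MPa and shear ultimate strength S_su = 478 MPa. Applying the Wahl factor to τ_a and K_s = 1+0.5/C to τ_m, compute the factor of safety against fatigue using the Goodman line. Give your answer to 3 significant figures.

2.38

C = D/d = 108.0/11.7 = 9.2308; K_W = (4C−1)/(4C−4)+0.615/C = 1.1577; K_s = 1+0.5/C = 1.0542
F_a = (F_max−F_min)/2 = 207 N; F_m = (F_max+F_min)/2 = 505 N
τ_a = K_W·8F_aD/(πd³) = 1.1577 × 35.545 = 41.152 MPa
τ_m = K_s·8F_mD/(πd³) = 1.0542 × 86.716 = 91.413 MPa
Goodman: 1/n_f = τ_a/S_se + τ_m/S_su = 41.152/180 + 91.413/478 = 0.22862 + 0.19124 = 0.41986
n_f = 1/0.41986 = 2.382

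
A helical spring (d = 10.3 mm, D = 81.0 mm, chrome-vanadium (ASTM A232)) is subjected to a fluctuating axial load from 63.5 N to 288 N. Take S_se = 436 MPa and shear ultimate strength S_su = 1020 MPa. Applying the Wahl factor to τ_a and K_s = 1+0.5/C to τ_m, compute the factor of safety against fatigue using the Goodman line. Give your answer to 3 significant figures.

10.8

C = D/d = 81.0/10.3 = 7.8641; K_W = (4C−1)/(4C−4)+0.615/C = 1.1875; K_s = 1+0.5/C = 1.0636
F_a = (F_max−F_min)/2 = 112.25 N; F_m = (F_max+F_min)/2 = 175.75 N
τ_a = K_W·8F_aD/(πd³) = 1.1875 × 21.188 = 25.161 MPa
τ_m = K_s·8F_mD/(πd³) = 1.0636 × 33.175 = 35.284 MPa
Goodman: 1/n_f = τ_a/S_se + τ_m/S_su = 25.161/436 + 35.284/1020 = 0.05771 + 0.03459 = 0.0923
n_f = 1/0.0923 = 10.83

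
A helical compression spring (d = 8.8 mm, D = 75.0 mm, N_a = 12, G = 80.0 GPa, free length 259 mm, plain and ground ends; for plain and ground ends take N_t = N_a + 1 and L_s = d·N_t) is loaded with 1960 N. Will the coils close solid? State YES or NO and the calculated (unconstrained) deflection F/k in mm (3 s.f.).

k = Gd⁴/(8D³N_a) = (80.0×10³)(8.8⁴)/(8·75.0³·12) = 11.846 N/mm
N_t = 13; L_s = 8.8·13 = 114.4 mm; δ_solid = L₀ − L_s = 259 − 114.4 = 144.6 mm
δ = F/k = 1960/11.846 = 165.46 mm
δ ≥ δ_solid → spring goes solid

YES, δ = 165 mm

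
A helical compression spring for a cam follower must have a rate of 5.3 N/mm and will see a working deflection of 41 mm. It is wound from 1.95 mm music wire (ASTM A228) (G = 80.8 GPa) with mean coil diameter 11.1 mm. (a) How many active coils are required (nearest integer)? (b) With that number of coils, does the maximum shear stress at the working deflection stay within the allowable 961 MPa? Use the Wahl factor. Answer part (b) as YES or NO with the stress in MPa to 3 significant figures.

(a) 20 coils; (b) NO, τ_max = 1060 MPa

N_a = Gd⁴/(8D³k) = (80.8×10³)(1.95⁴)/(8·11.1³·5.3) = 20.15 → N_a = 20
Actual rate k = Gd⁴/(8D³·20) = 5.339 N/mm
Working load F = kδ = 5.339·41 = 218.9 N
C = 11.1/1.95 = 5.6923; K_W = (4C−1)/(4C−4)+0.615/C = 1.2679
τ_max = K_W·8FD/(πd³) = 1.2679·834.46 = 1058 MPa
τ_max > 961 MPa → exceeds allowable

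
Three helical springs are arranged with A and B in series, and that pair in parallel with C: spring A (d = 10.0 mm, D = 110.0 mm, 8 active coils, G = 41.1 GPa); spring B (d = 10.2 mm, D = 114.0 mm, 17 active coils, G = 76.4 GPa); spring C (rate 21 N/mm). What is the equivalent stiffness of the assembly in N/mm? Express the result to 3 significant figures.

k_A = Gd⁴/(8D³N_a) = (41.1×10³)(10.0⁴)/(8·110.0³·8) = 4.8248 N/mm
k_B = Gd⁴/(8D³N_a) = (76.4×10³)(10.2⁴)/(8·114.0³·17) = 4.1043 N/mm
Springs A,B series: k_AB = 1/(1/4.8248+1/4.1043) = 2.2178 N/mm; parallel with C: k_eq = 2.2178+21 = 23.218 N/mm

23.2 N/mm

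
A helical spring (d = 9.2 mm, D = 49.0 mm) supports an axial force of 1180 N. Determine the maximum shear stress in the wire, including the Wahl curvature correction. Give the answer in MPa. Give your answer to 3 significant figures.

Spring index C = D/d = 49.0/9.2 = 5.3261
K_W = (4C−1)/(4C−4) + 0.615/C = 20.304/17.304 + 0.1155 = 1.2888
τ₀ = 8FD/(πd³) = 8·1180·49.0/(π·9.2³) = 462560/2446.3 = 189.08 MPa
τ_max = K·τ₀ = 1.2888 × 189.08 = 243.7 MPa

244 MPa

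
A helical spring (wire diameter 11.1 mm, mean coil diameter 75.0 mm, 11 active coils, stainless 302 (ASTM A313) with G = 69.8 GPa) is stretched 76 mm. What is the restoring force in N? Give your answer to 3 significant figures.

k = Gd⁴/(8D³N_a) = (69.8×10³)(11.1⁴)/(8·75.0³·11) = 28.542 N/mm
F = k·δ = 28.542 × 76 = 2169.2 N

2170 N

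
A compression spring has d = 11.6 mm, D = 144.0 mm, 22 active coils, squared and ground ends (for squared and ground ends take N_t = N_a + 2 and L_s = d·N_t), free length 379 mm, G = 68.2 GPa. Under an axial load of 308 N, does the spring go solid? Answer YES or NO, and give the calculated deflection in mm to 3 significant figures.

YES, δ = 131 mm

k = Gd⁴/(8D³N_a) = (68.2×10³)(11.6⁴)/(8·144.0³·22) = 2.3497 N/mm
N_t = 24; L_s = 11.6·24 = 278.4 mm; δ_solid = L₀ − L_s = 379 − 278.4 = 100.6 mm
δ = F/k = 308/2.3497 = 131.08 mm
δ ≥ δ_solid → spring goes solid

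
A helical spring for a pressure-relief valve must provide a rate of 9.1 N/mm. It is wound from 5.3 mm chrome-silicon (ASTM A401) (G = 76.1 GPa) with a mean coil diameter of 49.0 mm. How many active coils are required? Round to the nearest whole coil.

7

N_a = Gd⁴/(8D³k) = (76.1×10³ × 5.3⁴)/(8 × 49.0³ × 9.1)
    = 6.00466e+07 / 8.56485e+06 = 7.011 → 7 coils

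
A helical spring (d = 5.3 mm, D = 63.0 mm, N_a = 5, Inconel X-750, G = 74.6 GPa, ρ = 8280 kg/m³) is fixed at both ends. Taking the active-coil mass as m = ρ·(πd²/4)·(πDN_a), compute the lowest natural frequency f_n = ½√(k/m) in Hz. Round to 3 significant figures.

k = Gd⁴/(8D³N_a) = (74.6×10³)(5.3⁴)/(8·63.0³·5) = 5.8852 N/mm = 5885.2 N/m
Wire length L = πDN_a = π·63.0·5 = 989.6 mm
m = ρ·(πd²/4)·L = 8280 × 22.062×10⁻⁶ m² × 0.9896 m = 0.18077 kg
f_n = ½√(k/m) = 0.5·√(5885.2/0.18077) = 0.5·√(32556) = 90.216 Hz

90.2 Hz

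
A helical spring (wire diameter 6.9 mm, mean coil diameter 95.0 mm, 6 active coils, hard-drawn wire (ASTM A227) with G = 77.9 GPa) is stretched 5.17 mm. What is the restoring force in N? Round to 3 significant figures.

k = Gd⁴/(8D³N_a) = (77.9×10³)(6.9⁴)/(8·95.0³·6) = 4.2906 N/mm
F = k·δ = 4.2906 × 5.17 = 22.183 N

22.2 N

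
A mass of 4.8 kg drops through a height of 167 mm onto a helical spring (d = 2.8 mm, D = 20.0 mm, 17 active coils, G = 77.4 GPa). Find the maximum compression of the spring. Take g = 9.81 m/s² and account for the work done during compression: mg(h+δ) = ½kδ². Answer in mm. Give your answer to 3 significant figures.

71.7 mm

k = Gd⁴/(8D³N_a) = (77.4×10³)(2.8⁴)/(8·20.0³·17) = 4.3726 N/mm
W = mg = 4.8 × 9.81 = 47.088 N
½kδ² − Wδ − Wh = 0 → δ = (W + √(W² + 2kWh))/k
δ = (47.088 + √(2217.3 + 68770.3))/4.3726 = (47.088 + 266.43)/4.3726 = 71.701 mm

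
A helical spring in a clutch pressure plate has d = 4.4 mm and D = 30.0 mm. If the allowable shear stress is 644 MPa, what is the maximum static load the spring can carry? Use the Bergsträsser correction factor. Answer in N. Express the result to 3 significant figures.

C = D/d = 30.0/4.4 = 6.8182
K_B = (4C+2)/(4C−3) = 29.273/24.273 = 1.2060
τ_max = K·8FD/(πd³) → F_max = τ_allow·πd³/(8DK)
F_max = 644·π·4.4³/(8·30.0·1.2060) = 1.7234e+05/289.44 = 595.44 N

595 N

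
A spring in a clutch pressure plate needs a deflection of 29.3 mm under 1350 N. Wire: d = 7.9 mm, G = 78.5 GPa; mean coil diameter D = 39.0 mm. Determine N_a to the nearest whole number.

Required rate k = F/δ = 1350/29.3 = 46.075 N/mm
N_a = Gd⁴/(8D³k) = (78.5×10³ × 7.9⁴)/(8 × 39.0³ × 46.075)
    = 3.05758e+08 / 2.1865e+07 = 13.98 → 14 coils

14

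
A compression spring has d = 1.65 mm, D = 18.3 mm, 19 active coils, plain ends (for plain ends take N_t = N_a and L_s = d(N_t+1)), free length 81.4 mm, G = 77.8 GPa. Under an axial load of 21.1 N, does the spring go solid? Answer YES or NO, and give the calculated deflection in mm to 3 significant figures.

NO, δ = 34.1 mm

k = Gd⁴/(8D³N_a) = (77.8×10³)(1.65⁴)/(8·18.3³·19) = 0.61904 N/mm
N_t = 19; L_s = 1.65·20 = 33 mm; δ_solid = L₀ − L_s = 81.4 − 33 = 48.4 mm
δ = F/k = 21.1/0.61904 = 34.085 mm
δ < δ_solid → spring does not go solid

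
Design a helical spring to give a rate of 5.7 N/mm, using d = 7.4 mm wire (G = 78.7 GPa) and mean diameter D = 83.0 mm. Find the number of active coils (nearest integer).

N_a = Gd⁴/(8D³k) = (78.7×10³ × 7.4⁴)/(8 × 83.0³ × 5.7)
    = 2.35994e+08 / 2.60735e+07 = 9.051 → 9 coils

9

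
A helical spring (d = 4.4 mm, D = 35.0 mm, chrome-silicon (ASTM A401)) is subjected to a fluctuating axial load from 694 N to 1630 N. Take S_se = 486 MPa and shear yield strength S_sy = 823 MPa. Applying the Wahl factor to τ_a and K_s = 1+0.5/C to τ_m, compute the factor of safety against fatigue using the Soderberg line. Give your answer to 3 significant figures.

0.362

C = D/d = 35.0/4.4 = 7.9545; K_W = (4C−1)/(4C−4)+0.615/C = 1.1852; K_s = 1+0.5/C = 1.0629
F_a = (F_max−F_min)/2 = 468 N; F_m = (F_max+F_min)/2 = 1162 N
τ_a = K_W·8F_aD/(πd³) = 1.1852 × 489.66 = 580.33 MPa
τ_m = K_s·8F_mD/(πd³) = 1.0629 × 1215.8 = 1292.2 MPa
Soderberg: 1/n_f = τ_a/S_se + τ_m/S_sy = 580.33/486 + 1292.2/823 = 1.19409 + 1.57011 = 2.7642
n_f = 1/2.7642 = 0.3618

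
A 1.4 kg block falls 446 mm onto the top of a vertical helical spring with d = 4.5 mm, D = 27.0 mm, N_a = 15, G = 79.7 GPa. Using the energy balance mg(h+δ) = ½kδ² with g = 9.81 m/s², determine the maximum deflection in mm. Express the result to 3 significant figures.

30.8 mm

k = Gd⁴/(8D³N_a) = (79.7×10³)(4.5⁴)/(8·27.0³·15) = 13.837 N/mm
W = mg = 1.4 × 9.81 = 13.734 N
½kδ² − Wδ − Wh = 0 → δ = (W + √(W² + 2kWh))/k
δ = (13.734 + √(188.62 + 169511))/13.837 = (13.734 + 411.95)/13.837 = 30.764 mm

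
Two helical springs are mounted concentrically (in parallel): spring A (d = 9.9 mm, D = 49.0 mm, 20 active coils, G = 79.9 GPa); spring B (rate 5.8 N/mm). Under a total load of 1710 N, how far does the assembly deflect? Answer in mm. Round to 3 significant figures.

36.7 mm

k_A = Gd⁴/(8D³N_a) = (79.9×10³)(9.9⁴)/(8·49.0³·20) = 40.774 N/mm
Parallel: k_eq = 40.774 + 5.8 = 46.574 N/mm
δ = F/k_eq = 1710/46.574 = 36.716 mm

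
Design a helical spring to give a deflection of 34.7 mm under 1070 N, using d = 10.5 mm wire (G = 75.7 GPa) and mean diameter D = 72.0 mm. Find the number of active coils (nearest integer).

Required rate k = F/δ = 1070/34.7 = 30.836 N/mm
N_a = Gd⁴/(8D³k) = (75.7×10³ × 10.5⁴)/(8 × 72.0³ × 30.836)
    = 9.20138e+08 / 9.2075e+07 = 9.993 → 10 coils

10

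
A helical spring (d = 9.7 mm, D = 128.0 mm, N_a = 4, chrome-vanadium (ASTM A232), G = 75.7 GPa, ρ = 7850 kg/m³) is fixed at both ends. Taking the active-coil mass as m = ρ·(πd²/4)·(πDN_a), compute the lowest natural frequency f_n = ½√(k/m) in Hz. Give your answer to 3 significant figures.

51.7 Hz

k = Gd⁴/(8D³N_a) = (75.7×10³)(9.7⁴)/(8·128.0³·4) = 9.9863 N/mm = 9986.3 N/m
Wire length L = πDN_a = π·128.0·4 = 1608.5 mm
m = ρ·(πd²/4)·L = 7850 × 73.898×10⁻⁶ m² × 1.6085 m = 0.93309 kg
f_n = ½√(k/m) = 0.5·√(9986.3/0.93309) = 0.5·√(10702) = 51.726 Hz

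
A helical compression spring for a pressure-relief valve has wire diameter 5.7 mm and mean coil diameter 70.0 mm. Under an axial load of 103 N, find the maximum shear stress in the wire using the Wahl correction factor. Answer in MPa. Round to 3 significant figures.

111 MPa

Spring index C = D/d = 70.0/5.7 = 12.2807
K_W = (4C−1)/(4C−4) + 0.615/C = 48.123/45.123 + 0.0501 = 1.1166
τ₀ = 8FD/(πd³) = 8·103·70.0/(π·5.7³) = 57680/581.8 = 99.14 MPa
τ_max = K·τ₀ = 1.1166 × 99.14 = 110.7 MPa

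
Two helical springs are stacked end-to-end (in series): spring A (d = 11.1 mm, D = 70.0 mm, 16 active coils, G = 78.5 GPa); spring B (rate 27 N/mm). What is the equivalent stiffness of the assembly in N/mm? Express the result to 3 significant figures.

k_A = Gd⁴/(8D³N_a) = (78.5×10³)(11.1⁴)/(8·70.0³·16) = 27.143 N/mm
Series: 1/k_eq = 1/27.143 + 1/27 = 0.073879; k_eq = 13.536 N/mm

13.5 N/mm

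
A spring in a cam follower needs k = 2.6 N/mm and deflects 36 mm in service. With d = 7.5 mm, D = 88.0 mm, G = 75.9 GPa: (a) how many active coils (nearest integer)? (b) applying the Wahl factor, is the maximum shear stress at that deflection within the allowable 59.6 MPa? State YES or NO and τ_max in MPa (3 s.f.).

(a) 17 coils; (b) YES, τ_max = 55.6 MPa

N_a = Gd⁴/(8D³k) = (75.9×10³)(7.5⁴)/(8·88.0³·2.6) = 16.94 → N_a = 17
Actual rate k = Gd⁴/(8D³·17) = 2.5912 N/mm
Working load F = kδ = 2.5912·36 = 93.283 N
C = 88.0/7.5 = 11.7333; K_W = (4C−1)/(4C−4)+0.615/C = 1.1223
τ_max = K_W·8FD/(πd³) = 1.1223·49.55 = 55.609 MPa
τ_max ≤ 59.6 MPa → acceptable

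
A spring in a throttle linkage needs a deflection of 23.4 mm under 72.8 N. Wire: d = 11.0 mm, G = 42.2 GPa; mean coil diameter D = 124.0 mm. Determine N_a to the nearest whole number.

13

Required rate k = F/δ = 72.8/23.4 = 3.1111 N/mm
N_a = Gd⁴/(8D³k) = (42.2×10³ × 11.0⁴)/(8 × 124.0³ × 3.1111)
    = 6.1785e+08 / 4.74538e+07 = 13.02 → 13 coils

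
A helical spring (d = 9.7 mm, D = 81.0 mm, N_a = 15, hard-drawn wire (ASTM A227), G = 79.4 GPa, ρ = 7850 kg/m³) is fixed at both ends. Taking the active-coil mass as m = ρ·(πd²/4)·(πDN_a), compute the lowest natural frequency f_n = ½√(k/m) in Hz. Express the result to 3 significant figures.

k = Gd⁴/(8D³N_a) = (79.4×10³)(9.7⁴)/(8·81.0³·15) = 11.022 N/mm = 11022 N/m
Wire length L = πDN_a = π·81.0·15 = 3817 mm
m = ρ·(πd²/4)·L = 7850 × 73.898×10⁻⁶ m² × 3.817 m = 2.2143 kg
f_n = ½√(k/m) = 0.5·√(11022/2.2143) = 0.5·√(4977.9) = 35.277 Hz

35.3 Hz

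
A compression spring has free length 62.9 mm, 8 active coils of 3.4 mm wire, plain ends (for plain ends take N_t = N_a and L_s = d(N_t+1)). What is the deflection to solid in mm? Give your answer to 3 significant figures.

N_t = 8; L_s = 3.4·9 = 30.6 mm
δ_solid = L₀ − L_s = 62.9 − 30.6 = 32.3 mm

32.3 mm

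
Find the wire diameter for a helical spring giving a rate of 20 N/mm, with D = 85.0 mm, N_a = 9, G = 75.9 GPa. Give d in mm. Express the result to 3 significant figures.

10.4 mm

d = (8D³N_a·k / G)^(1/4) = (8·85.0³·9·20 / (75.9×10³))^0.25
  = (11651)^0.25 = 10.3895 mm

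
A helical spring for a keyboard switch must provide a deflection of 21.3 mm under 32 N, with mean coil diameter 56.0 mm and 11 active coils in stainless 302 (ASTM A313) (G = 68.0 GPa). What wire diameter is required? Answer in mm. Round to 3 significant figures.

Required rate k = F/δ = 32/21.3 = 1.5023 N/mm
d = (8D³N_a·k / G)^(1/4) = (8·56.0³·11·1.5023 / (68.0×10³))^0.25
  = (341.44)^0.25 = 4.2986 mm

4.30 mm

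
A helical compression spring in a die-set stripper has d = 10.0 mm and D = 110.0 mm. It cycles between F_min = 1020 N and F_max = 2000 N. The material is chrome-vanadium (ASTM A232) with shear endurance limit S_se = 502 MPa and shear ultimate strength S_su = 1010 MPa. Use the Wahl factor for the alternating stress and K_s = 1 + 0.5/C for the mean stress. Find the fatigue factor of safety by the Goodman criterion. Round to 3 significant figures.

C = D/d = 110.0/10.0 = 11.0000; K_W = (4C−1)/(4C−4)+0.615/C = 1.1309; K_s = 1+0.5/C = 1.0455
F_a = (F_max−F_min)/2 = 490 N; F_m = (F_max+F_min)/2 = 1510 N
τ_a = K_W·8F_aD/(πd³) = 1.1309 × 137.26 = 155.22 MPa
τ_m = K_s·8F_mD/(πd³) = 1.0455 × 422.97 = 442.2 MPa
Goodman: 1/n_f = τ_a/S_se + τ_m/S_su = 155.22/502 + 442.2/1010 = 0.30921 + 0.43782 = 0.74703
n_f = 1/0.74703 = 1.339

1.34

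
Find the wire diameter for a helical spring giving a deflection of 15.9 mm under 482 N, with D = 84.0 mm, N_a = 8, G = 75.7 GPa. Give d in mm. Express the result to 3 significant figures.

11.1 mm

Required rate k = F/δ = 482/15.9 = 30.314 N/mm
d = (8D³N_a·k / G)^(1/4) = (8·84.0³·8·30.314 / (75.7×10³))^0.25
  = (15190)^0.25 = 11.1018 mm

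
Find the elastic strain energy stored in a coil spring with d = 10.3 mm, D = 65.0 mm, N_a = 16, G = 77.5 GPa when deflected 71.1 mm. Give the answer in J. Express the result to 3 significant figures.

k = Gd⁴/(8D³N_a) = (77.5×10³)(10.3⁴)/(8·65.0³·16) = 24.814 N/mm
U = ½kδ² = 0.5 × 24.814 × 71.1² = 62721 N·mm = 62.721 J

62.7 J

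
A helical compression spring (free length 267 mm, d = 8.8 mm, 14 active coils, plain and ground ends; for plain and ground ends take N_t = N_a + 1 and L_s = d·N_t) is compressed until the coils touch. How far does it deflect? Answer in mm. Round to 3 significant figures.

135 mm

N_t = 15; L_s = 8.8·15 = 132 mm
δ_solid = L₀ − L_s = 267 − 132 = 135 mm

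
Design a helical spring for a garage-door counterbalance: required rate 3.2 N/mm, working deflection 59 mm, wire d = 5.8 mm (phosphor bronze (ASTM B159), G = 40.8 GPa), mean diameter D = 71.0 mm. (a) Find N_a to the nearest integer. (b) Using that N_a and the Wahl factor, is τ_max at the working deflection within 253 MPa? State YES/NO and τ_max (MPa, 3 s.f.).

N_a = Gd⁴/(8D³k) = (40.8×10³)(5.8⁴)/(8·71.0³·3.2) = 5.039 → N_a = 5
Actual rate k = Gd⁴/(8D³·5) = 3.2251 N/mm
Working load F = kδ = 3.2251·59 = 190.28 N
C = 71.0/5.8 = 12.2414; K_W = (4C−1)/(4C−4)+0.615/C = 1.1170
τ_max = K_W·8FD/(πd³) = 1.1170·176.32 = 196.94 MPa
τ_max ≤ 253 MPa → acceptable

(a) 5 coils; (b) YES, τ_max = 197 MPa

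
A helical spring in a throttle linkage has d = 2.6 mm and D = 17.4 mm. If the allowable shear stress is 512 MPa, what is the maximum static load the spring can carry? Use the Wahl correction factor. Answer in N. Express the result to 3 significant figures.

C = D/d = 17.4/2.6 = 6.6923
K_W = (4C−1)/(4C−4) + 0.615/C = 25.769/22.769 + 0.0919 = 1.2237
τ_max = K·8FD/(πd³) → F_max = τ_allow·πd³/(8DK)
F_max = 512·π·2.6³/(8·17.4·1.2237) = 28271/170.33 = 165.97 N

166 N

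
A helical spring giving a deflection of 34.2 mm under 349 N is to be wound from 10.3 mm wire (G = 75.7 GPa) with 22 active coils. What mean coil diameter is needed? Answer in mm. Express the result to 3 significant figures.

78.0 mm

Required rate k = F/δ = 349/34.2 = 10.205 N/mm
D = (Gd⁴/(8N_a·k))^(1/3) = (75.7×10³·10.3⁴/(8·22·10.205))^(1/3)
  = (474387)^(1/3) = 77.9910 mm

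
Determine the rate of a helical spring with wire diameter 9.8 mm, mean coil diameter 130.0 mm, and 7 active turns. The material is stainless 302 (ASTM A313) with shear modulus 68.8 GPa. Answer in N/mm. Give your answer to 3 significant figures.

k = Gd⁴/(8D³N_a) = (68.8×10³ × 9.8⁴) / (8 × 130.0³ × 7)
  = 6.34589e+08 / 1.23032e+08 = 5.1579 N/mm

5.16 N/mm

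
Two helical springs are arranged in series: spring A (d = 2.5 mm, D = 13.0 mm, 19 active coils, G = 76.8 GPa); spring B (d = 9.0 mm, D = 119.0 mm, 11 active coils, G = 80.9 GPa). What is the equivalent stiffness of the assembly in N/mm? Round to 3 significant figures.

2.56 N/mm

k_A = Gd⁴/(8D³N_a) = (76.8×10³)(2.5⁴)/(8·13.0³·19) = 8.9835 N/mm
k_B = Gd⁴/(8D³N_a) = (80.9×10³)(9.0⁴)/(8·119.0³·11) = 3.5793 N/mm
Series: 1/k_eq = 1/8.9835 + 1/3.5793 = 0.3907; k_eq = 2.5595 N/mm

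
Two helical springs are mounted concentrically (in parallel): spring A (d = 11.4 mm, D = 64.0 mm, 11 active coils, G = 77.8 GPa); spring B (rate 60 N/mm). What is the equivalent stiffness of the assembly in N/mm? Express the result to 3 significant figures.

k_A = Gd⁴/(8D³N_a) = (77.8×10³)(11.4⁴)/(8·64.0³·11) = 56.961 N/mm
Parallel: k_eq = 56.961 + 60 = 116.96 N/mm

117 N/mm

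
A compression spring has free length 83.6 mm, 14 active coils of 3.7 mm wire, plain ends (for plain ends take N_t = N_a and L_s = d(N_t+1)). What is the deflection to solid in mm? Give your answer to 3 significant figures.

N_t = 14; L_s = 3.7·15 = 55.5 mm
δ_solid = L₀ − L_s = 83.6 − 55.5 = 28.1 mm

28.1 mm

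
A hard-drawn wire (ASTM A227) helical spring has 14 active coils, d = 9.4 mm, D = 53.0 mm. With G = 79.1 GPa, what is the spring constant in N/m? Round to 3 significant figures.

37000 N/m

k = Gd⁴/(8D³N_a) = (79.1×10³ × 9.4⁴) / (8 × 53.0³ × 14)
  = 6.17572e+08 / 1.66742e+07 = 37.038 N/mm = 37038 N/m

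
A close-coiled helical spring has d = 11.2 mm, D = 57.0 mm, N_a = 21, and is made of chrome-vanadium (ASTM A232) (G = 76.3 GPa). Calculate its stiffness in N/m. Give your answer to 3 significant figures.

k = Gd⁴/(8D³N_a) = (76.3×10³ × 11.2⁴) / (8 × 57.0³ × 21)
  = 1.2006e+09 / 3.11124e+07 = 38.589 N/mm = 38589 N/m

38600 N/m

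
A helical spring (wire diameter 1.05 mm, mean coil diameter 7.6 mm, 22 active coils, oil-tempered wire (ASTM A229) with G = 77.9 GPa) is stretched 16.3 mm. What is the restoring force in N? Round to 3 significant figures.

k = Gd⁴/(8D³N_a) = (77.9×10³)(1.05⁴)/(8·7.6³·22) = 1.2256 N/mm
F = k·δ = 1.2256 × 16.3 = 19.977 N

20.0 N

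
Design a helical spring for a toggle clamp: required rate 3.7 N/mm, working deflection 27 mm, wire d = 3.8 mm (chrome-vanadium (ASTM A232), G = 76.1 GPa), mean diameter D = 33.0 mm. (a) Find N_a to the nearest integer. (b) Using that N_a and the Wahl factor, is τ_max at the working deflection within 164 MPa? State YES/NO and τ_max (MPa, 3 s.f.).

N_a = Gd⁴/(8D³k) = (76.1×10³)(3.8⁴)/(8·33.0³·3.7) = 14.92 → N_a = 15
Actual rate k = Gd⁴/(8D³·15) = 3.6796 N/mm
Working load F = kδ = 3.6796·27 = 99.348 N
C = 33.0/3.8 = 8.6842; K_W = (4C−1)/(4C−4)+0.615/C = 1.1684
τ_max = K_W·8FD/(πd³) = 1.1684·152.15 = 177.77 MPa
τ_max > 164 MPa → exceeds allowable

(a) 15 coils; (b) NO, τ_max = 178 MPa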